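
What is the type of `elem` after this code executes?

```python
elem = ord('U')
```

ord() returns int (Unicode code point)

int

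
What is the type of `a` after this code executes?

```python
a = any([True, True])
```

any() returns bool

bool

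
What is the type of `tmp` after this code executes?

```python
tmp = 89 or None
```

'or' returns first truthy value (89, int)

int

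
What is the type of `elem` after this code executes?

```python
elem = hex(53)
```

hex() returns str representation

str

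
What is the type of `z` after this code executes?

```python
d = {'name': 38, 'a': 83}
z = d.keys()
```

.keys() returns a dict_keys view object

dict_keys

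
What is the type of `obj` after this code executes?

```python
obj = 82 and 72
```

'and' returns the last value when all truthy (72, which is int)

int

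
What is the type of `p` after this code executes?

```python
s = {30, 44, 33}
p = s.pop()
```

Popping from a set of ints returns int

int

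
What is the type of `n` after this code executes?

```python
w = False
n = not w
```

'not' always returns bool

bool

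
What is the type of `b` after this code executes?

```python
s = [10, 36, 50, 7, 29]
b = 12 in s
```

'in' operator returns bool

bool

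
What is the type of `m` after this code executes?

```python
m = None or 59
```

'or' with None returns the other value (59, int)

int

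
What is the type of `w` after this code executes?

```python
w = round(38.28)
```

round() with no ndigits arg returns int

int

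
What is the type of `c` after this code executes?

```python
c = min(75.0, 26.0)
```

min() of floats returns float

float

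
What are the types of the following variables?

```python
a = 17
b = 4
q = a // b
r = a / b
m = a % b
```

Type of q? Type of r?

int // int returns int; int / int returns float

int, float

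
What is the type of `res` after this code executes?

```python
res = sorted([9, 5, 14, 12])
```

sorted() always returns list

list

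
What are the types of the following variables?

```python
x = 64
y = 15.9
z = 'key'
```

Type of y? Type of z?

y is float; z is str

float, str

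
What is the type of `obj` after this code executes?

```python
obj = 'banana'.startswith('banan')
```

str.startswith() returns bool

bool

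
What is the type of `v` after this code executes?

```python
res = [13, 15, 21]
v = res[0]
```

Indexing a list of ints returns int (res[0] = 13)

int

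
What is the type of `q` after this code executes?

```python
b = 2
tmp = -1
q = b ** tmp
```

int ** negative int returns float

float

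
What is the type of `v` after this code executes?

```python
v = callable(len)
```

callable() returns bool

bool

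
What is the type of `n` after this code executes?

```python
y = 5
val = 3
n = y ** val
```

int ** positive int returns int (5 ** 3 = 125)

int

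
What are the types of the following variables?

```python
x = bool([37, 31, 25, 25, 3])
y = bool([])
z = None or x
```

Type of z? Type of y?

None or <bool> returns the bool; bool() returns bool

bool, bool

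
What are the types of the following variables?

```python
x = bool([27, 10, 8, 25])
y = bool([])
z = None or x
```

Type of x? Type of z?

bool() returns bool; None or <bool> returns the bool

bool, bool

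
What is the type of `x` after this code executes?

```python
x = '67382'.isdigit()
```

str.isdigit() returns bool

bool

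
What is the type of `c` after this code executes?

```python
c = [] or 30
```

'or' returns first truthy value (30, which is int)

int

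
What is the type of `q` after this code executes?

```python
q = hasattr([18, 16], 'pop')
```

hasattr() returns bool

bool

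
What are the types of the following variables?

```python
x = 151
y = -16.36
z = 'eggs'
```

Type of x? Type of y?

x is int; y is float

int, float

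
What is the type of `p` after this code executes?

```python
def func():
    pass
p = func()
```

A function with no return statement returns None

NoneType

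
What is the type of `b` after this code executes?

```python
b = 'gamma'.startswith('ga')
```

str.startswith() returns bool

bool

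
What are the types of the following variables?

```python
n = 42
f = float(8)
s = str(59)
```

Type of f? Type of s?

f is float; s is str

float, str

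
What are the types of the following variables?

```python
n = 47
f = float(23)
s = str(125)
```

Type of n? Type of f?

n is int; f is float

int, float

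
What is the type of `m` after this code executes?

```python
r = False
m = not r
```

'not' always returns bool

bool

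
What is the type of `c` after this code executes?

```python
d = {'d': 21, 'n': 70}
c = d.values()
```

.values() returns a dict_values view object

dict_values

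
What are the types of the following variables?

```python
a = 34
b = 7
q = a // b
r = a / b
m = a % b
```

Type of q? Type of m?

int // int returns int; int % int returns int

int, int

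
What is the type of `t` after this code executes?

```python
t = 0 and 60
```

'and' returns the first falsy value (0, which is int)

int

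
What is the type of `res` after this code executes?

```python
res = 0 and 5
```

'and' returns the first falsy value (0, which is int)

int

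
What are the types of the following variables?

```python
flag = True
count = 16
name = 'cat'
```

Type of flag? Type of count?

flag is bool; count is int

bool, int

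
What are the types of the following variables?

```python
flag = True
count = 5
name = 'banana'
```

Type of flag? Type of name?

flag is bool; name is str

bool, str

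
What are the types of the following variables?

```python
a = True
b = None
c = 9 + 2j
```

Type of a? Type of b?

a is bool; b is NoneType

bool, NoneType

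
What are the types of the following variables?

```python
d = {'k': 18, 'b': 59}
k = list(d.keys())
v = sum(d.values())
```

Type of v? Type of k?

sum of int values returns int; list(...) returns list

int, list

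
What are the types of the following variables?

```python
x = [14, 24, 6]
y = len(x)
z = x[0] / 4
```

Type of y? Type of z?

len() returns int; int / int returns float

int, float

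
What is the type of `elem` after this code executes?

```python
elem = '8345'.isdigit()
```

str.isdigit() returns bool

bool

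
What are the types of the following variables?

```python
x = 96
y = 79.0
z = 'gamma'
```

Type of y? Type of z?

y is float; z is str

float, str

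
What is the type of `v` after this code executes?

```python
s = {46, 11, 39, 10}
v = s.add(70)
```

set.add() returns None (mutates in place)

NoneType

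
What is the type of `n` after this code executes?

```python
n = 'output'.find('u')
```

str.find() returns int (index, or -1)

int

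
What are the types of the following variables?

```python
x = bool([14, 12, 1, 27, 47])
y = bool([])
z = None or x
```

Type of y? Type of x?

bool() returns bool; bool() returns bool

bool, bool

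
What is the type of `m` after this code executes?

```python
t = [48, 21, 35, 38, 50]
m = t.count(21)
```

list.count() returns int

int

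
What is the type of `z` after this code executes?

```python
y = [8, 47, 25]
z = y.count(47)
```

list.count() returns int

int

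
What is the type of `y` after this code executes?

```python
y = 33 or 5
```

'or' returns the first truthy value (33, which is int)

int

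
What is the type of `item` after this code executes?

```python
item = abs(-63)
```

abs() of int returns int

int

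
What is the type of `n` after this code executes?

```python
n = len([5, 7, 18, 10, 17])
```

len() always returns int

int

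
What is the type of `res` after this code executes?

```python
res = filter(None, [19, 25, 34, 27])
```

filter() returns a filter iterator object

filter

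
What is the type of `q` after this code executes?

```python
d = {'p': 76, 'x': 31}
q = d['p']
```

Accessing dict[str, int] with key 'p' returns int value 76

int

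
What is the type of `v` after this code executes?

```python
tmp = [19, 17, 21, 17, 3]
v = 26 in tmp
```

'in' operator returns bool

bool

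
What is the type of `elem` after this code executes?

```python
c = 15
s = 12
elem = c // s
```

int // int returns int (15 // 12 = 1)

int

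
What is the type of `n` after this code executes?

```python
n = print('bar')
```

print() returns None

NoneType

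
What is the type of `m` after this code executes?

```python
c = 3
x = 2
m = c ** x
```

int ** positive int returns int (3 ** 2 = 9)

int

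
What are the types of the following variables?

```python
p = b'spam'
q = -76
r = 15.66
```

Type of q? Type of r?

q is int; r is float

int, float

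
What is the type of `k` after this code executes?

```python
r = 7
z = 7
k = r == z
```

Equality comparison returns bool

bool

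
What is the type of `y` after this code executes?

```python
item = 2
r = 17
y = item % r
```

int % int returns int (2 % 17 = 2)

int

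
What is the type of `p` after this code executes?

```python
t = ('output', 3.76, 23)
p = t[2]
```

Index 2 of tuple is 23 which is int

int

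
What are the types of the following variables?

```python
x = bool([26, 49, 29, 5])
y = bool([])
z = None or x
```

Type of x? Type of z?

bool() returns bool; None or <bool> returns the bool

bool, bool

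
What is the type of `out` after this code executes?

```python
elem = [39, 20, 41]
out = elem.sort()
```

list.sort() returns None (sorts in place)

NoneType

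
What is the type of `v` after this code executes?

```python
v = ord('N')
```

ord() returns int (Unicode code point)

int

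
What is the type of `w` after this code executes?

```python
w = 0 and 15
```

'and' returns the first falsy value (0, which is int)

int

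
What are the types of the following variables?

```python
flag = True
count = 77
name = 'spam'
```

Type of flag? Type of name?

flag is bool; name is str

bool, str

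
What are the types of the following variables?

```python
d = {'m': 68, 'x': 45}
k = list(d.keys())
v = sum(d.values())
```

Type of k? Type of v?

list(...) returns list; sum of int values returns int

list, int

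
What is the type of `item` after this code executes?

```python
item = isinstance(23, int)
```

isinstance() returns bool

bool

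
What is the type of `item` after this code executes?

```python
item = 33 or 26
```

'or' returns the first truthy value (33, which is int)

int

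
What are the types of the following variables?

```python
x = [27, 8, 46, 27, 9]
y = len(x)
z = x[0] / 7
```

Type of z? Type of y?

int / int returns float; len() returns int

float, int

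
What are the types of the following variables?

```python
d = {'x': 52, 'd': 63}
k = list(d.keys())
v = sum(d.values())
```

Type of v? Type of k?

sum of int values returns int; list(...) returns list

int, list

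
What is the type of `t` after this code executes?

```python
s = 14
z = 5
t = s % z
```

int % int returns int (14 % 5 = 4)

int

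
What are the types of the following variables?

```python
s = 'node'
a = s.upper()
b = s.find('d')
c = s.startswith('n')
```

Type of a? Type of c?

str.upper() returns str; str.startswith() returns bool

str, bool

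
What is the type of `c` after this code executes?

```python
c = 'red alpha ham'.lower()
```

str.lower() returns str

str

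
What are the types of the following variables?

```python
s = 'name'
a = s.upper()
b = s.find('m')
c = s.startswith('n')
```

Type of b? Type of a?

str.find() returns int; str.upper() returns str

int, str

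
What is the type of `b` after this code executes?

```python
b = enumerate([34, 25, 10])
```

enumerate() returns an enumerate iterator object

enumerate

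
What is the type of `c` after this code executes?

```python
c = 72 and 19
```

'and' returns the last value when all truthy (19, which is int)

int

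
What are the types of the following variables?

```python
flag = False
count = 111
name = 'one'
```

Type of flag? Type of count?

flag is bool; count is int

bool, int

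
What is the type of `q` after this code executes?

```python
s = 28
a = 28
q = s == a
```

Equality comparison returns bool

bool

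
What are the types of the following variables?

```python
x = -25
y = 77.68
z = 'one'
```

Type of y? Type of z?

y is float; z is str

float, str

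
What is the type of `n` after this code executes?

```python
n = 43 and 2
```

'and' returns the last value when all truthy (2, which is int)

int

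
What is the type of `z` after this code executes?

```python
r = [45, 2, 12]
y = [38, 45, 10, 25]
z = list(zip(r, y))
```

list(zip(...)) returns a list of tuples

list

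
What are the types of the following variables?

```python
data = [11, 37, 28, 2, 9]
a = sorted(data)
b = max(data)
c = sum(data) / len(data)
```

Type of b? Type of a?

max of ints returns int; sorted() returns list

int, list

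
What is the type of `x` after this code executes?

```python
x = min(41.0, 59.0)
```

min() of floats returns float

float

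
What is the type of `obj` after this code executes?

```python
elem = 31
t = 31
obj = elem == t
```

Equality comparison returns bool

bool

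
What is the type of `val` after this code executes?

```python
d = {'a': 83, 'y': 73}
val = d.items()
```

dict.items() returns a dict_items view

dict_items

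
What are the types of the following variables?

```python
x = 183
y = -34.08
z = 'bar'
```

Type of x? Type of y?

x is int; y is float

int, float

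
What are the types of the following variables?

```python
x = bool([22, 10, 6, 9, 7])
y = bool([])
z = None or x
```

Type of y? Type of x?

bool() returns bool; bool() returns bool

bool, bool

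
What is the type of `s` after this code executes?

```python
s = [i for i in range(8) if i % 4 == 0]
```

A list comprehension [...] produces a list

list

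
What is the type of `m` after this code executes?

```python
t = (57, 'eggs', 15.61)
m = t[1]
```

Index 1 of tuple is 'eggs' which is str

str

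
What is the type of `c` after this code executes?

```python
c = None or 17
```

'or' with None returns the other value (17, int)

int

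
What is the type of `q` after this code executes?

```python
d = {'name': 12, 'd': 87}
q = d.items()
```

dict.items() returns a dict_items view

dict_items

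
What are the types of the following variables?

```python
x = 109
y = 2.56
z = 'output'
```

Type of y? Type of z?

y is float; z is str

float, str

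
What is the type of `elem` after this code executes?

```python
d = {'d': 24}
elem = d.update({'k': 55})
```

dict.update() returns None

NoneType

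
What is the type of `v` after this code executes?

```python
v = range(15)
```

range() returns a range object

range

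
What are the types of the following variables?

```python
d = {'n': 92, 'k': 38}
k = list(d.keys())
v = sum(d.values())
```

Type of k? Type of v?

list(...) returns list; sum of int values returns int

list, int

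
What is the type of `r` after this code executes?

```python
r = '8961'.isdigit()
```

str.isdigit() returns bool

bool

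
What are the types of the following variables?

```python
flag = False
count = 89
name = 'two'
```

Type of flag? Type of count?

flag is bool; count is int

bool, int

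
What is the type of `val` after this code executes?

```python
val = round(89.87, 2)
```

round() with ndigits arg returns float

float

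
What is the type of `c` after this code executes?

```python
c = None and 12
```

'and' returns first falsy value (None)

NoneType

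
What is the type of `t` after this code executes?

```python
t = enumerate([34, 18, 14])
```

enumerate() returns an enumerate iterator object

enumerate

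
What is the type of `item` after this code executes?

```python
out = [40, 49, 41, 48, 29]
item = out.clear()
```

list.clear() returns None

NoneType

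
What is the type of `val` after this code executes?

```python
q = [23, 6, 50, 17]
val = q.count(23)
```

list.count() returns int

int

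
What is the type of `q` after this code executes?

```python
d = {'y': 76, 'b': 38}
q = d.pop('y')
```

dict.pop() returns the value (int)

int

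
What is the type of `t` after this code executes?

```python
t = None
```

None has type NoneType

NoneType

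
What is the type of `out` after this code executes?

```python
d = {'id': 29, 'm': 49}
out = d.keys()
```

.keys() returns a dict_keys view object

dict_keys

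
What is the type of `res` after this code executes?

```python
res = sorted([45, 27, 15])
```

sorted() always returns list

list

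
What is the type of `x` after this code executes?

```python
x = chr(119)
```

chr() returns str (single character)

str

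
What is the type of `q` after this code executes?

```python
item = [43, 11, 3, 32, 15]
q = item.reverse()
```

list.reverse() returns None

NoneType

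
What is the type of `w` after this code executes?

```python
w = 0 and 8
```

'and' returns the first falsy value (0, which is int)

int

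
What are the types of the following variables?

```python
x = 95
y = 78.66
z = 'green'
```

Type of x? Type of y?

x is int; y is float

int, float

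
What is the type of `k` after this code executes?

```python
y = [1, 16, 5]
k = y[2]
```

Indexing a list of ints returns int (y[2] = 5)

int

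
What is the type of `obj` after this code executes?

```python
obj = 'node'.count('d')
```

str.count() returns int

int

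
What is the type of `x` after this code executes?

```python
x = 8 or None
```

'or' returns first truthy value (8, int)

int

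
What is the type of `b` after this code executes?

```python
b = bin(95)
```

bin() returns str representation

str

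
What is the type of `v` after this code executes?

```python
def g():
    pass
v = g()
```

A function with no return statement returns None

NoneType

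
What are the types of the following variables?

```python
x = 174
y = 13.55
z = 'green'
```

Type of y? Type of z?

y is float; z is str

float, str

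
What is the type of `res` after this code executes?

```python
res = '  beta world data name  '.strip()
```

str.strip() returns str

str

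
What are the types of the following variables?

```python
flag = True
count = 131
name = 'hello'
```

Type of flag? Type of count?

flag is bool; count is int

bool, int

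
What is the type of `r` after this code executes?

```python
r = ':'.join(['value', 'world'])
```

str.join() returns str

str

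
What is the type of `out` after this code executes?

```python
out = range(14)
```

range() returns a range object

range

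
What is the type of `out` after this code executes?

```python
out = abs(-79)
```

abs() of int returns int

int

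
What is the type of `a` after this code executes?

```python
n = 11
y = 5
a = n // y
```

int // int returns int (11 // 5 = 2)

int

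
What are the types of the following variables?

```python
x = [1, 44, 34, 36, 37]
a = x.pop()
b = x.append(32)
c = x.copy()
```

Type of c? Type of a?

list.copy() returns list; list.pop() returns the element (int)

list, int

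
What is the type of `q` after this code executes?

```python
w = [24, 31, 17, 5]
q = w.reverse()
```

list.reverse() returns None

NoneType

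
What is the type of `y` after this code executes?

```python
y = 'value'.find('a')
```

str.find() returns int (index, or -1)

int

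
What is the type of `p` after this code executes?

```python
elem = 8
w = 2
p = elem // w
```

int // int returns int (8 // 2 = 4)

int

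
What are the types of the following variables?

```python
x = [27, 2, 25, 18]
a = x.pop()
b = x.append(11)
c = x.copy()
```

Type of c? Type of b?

list.copy() returns list; list.append() returns None

list, NoneType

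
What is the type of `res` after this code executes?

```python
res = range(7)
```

range() returns a range object

range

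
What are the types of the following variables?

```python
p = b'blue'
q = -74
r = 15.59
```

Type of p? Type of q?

p is bytes; q is int

bytes, int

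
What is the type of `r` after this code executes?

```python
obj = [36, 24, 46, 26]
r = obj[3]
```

Indexing a list of ints returns int (obj[3] = 26)

int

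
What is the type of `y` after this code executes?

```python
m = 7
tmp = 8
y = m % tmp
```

int % int returns int (7 % 8 = 7)

int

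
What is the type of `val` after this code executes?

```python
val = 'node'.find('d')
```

str.find() returns int (index, or -1)

int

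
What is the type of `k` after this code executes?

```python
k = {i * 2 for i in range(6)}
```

A set comprehension {expr for x in iterable} produces a set

set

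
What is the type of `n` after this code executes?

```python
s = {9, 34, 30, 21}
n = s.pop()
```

Popping from a set of ints returns int

int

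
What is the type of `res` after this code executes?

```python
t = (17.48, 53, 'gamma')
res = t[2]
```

Index 2 of tuple is 'gamma' which is str

str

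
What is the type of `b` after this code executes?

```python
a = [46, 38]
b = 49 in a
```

'in' operator returns bool

bool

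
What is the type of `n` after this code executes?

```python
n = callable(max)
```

callable() returns bool

bool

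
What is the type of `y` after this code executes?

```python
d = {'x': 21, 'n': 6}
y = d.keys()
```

.keys() returns a dict_keys view object

dict_keys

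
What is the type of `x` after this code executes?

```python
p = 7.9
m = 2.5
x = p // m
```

float // float returns float (floor division preserves float type)

float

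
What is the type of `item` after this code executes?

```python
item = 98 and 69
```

'and' returns the last value when all truthy (69, which is int)

int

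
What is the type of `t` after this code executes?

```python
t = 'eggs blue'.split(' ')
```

str.split() returns list

list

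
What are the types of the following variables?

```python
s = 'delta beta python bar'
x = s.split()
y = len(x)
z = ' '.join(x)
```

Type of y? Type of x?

len() returns int; str.split() returns list

int, list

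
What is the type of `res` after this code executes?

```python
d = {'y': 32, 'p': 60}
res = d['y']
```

Accessing dict[str, int] with key 'y' returns int value 32

int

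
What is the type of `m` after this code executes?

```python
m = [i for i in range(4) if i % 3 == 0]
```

A list comprehension [...] produces a list

list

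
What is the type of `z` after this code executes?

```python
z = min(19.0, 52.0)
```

min() of floats returns float

float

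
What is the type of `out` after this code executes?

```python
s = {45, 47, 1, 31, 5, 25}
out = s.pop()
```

Popping from a set of ints returns int

int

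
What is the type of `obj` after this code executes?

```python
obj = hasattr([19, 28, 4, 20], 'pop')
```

hasattr() returns bool

bool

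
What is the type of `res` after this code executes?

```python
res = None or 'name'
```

'or' with None returns the other value ('name', str)

str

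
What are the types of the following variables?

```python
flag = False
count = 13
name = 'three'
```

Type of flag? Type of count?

flag is bool; count is int

bool, int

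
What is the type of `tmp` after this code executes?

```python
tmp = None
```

None has type NoneType

NoneType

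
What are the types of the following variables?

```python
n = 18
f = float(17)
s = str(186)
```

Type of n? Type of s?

n is int; s is str

int, str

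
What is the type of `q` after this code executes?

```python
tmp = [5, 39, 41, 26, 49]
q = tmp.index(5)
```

list.index() returns int

int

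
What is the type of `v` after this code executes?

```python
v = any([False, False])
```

any() returns bool

bool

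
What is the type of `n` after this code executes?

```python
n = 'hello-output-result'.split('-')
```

str.split() returns list

list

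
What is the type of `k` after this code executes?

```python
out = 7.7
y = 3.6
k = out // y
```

float // float returns float (floor division preserves float type)

float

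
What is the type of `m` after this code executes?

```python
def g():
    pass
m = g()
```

A function with no return statement returns None

NoneType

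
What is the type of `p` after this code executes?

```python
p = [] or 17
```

'or' returns first truthy value (17, which is int)

int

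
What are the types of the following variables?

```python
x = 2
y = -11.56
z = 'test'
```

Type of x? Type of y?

x is int; y is float

int, float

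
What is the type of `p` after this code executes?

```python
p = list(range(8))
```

list(range(...)) returns list

list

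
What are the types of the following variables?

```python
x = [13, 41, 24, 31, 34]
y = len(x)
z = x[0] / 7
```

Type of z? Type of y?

int / int returns float; len() returns int

float, int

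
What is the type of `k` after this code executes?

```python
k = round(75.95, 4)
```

round() with ndigits arg returns float

float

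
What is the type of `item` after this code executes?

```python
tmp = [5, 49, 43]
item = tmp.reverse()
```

list.reverse() returns None

NoneType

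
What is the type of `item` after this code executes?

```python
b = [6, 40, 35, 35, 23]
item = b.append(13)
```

list.append() returns None (mutates in place)

NoneType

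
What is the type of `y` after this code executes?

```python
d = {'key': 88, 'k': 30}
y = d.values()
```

.values() returns a dict_values view object

dict_values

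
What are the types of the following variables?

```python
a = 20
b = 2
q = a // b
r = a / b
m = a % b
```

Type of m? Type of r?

int % int returns int; int / int returns float

int, float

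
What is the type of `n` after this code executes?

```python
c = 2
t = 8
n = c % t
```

int % int returns int (2 % 8 = 2)

int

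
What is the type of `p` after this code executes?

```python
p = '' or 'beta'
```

'or' returns first truthy value ('beta', which is str)

str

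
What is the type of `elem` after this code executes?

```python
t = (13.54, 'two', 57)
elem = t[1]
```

Index 1 of tuple is 'two' which is str

str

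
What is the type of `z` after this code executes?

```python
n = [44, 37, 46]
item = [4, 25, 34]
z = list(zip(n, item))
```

list(zip(...)) returns a list of tuples

list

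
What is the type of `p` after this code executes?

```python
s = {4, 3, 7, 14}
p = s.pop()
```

Popping from a set of ints returns int

int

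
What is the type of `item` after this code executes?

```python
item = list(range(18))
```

list(range(...)) returns list

list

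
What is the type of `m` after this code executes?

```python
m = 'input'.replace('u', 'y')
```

str.replace() returns str

str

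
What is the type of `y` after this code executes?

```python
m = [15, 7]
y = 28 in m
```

'in' operator returns bool

bool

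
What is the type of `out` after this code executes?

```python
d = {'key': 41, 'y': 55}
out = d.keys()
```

.keys() returns a dict_keys view object

dict_keys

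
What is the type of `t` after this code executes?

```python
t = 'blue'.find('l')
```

str.find() returns int (index, or -1)

int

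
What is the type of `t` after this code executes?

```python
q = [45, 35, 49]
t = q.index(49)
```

list.index() returns int

int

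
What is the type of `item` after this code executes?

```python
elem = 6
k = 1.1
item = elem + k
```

int + float returns float (6 + 1.1 = 7.1)

float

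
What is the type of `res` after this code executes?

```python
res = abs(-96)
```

abs() of int returns int

int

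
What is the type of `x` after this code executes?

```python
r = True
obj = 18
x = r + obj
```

bool + int returns int (True is 1, so 1 + 18 = 19)

int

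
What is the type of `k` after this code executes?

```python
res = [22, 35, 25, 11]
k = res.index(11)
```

list.index() returns int

int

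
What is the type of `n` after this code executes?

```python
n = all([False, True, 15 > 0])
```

all() returns bool

bool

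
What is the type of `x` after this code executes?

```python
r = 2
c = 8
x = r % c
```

int % int returns int (2 % 8 = 2)

int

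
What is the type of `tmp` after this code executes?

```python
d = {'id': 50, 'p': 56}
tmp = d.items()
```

dict.items() returns a dict_items view

dict_items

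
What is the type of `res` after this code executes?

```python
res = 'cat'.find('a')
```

str.find() returns int (index, or -1)

int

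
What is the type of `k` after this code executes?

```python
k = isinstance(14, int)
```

isinstance() returns bool

bool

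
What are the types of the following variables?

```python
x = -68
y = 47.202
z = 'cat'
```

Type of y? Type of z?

y is float; z is str

float, str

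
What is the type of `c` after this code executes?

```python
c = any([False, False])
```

any() returns bool

bool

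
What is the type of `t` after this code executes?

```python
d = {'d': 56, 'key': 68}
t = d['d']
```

Accessing dict[str, int] with key 'd' returns int value 56

int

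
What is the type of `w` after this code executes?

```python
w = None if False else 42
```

Ternary: condition is False, else branch (42) taken → int

int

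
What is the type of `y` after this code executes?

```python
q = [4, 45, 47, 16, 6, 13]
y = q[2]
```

Indexing a list of ints returns int (q[2] = 47)

int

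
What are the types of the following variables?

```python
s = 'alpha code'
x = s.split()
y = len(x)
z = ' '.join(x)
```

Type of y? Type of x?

len() returns int; str.split() returns list

int, list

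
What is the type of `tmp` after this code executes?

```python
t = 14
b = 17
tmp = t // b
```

int // int returns int (14 // 17 = 0)

int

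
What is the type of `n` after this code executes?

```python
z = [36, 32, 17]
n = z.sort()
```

list.sort() returns None (sorts in place)

NoneType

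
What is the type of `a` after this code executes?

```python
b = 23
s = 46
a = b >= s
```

Comparison operators return bool

bool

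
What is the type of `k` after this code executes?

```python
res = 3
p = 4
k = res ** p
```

int ** positive int returns int (3 ** 4 = 81)

int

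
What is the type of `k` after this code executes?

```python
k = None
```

None has type NoneType

NoneType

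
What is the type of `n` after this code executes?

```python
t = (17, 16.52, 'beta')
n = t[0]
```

Index 0 of tuple is 17 which is int

int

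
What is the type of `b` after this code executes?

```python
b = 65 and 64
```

'and' returns the last value when all truthy (64, which is int)

int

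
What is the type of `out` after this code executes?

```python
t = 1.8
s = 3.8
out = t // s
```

float // float returns float (floor division preserves float type)

float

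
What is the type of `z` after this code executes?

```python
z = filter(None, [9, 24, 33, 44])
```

filter() returns a filter iterator object

filter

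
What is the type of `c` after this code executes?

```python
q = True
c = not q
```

'not' always returns bool

bool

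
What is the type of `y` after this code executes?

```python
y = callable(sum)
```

callable() returns bool

bool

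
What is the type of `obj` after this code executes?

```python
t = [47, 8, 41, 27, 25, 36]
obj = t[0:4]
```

Slicing a list always returns a list

list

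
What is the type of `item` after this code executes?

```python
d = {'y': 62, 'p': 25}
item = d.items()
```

dict.items() returns a dict_items view

dict_items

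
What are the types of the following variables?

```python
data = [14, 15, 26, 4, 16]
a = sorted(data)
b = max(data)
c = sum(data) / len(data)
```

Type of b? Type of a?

max of ints returns int; sorted() returns list

int, list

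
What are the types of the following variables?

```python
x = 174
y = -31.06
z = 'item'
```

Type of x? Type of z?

x is int; z is str

int, str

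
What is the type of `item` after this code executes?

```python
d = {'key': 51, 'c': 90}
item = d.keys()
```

.keys() returns a dict_keys view object

dict_keys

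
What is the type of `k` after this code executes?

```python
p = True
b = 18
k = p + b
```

bool + int returns int (True is 1, so 1 + 18 = 19)

int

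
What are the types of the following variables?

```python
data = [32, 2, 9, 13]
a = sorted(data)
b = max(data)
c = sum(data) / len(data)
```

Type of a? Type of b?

sorted() returns list; max of ints returns int

list, int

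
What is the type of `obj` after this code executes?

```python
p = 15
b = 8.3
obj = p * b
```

int * float returns float (15 * 8.3 = 124.5)

float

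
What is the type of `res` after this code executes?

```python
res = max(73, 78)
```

max() of ints returns int

int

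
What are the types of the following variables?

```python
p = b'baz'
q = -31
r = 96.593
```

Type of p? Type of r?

p is bytes; r is float

bytes, float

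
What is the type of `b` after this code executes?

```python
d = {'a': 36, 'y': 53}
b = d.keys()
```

.keys() returns a dict_keys view object

dict_keys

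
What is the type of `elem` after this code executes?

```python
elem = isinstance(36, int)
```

isinstance() returns bool

bool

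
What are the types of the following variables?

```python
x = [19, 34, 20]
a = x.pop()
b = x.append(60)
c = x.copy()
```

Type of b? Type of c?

list.append() returns None; list.copy() returns list

NoneType, list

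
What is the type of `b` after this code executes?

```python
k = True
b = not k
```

'not' always returns bool

bool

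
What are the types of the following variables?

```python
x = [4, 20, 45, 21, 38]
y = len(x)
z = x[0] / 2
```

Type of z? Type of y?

int / int returns float; len() returns int

float, int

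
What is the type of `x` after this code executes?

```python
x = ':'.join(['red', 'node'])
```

str.join() returns str

str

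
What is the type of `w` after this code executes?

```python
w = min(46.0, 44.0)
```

min() of floats returns float

float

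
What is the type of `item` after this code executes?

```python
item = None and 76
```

'and' returns first falsy value (None)

NoneType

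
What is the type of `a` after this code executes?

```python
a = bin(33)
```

bin() returns str representation

str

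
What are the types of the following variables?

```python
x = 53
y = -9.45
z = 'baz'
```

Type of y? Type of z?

y is float; z is str

float, str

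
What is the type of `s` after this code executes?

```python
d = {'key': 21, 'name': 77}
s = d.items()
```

dict.items() returns a dict_items view

dict_items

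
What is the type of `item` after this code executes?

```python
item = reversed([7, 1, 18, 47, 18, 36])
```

reversed() on a list returns a list_reverseiterator

list_reverseiterator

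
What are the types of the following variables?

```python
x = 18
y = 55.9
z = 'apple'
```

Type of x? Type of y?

x is int; y is float

int, float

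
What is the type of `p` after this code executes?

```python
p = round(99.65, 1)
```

round() with ndigits arg returns float

float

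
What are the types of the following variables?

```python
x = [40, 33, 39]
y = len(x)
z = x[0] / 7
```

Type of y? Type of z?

len() returns int; int / int returns float

int, float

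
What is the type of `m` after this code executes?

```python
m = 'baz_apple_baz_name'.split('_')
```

str.split() returns list

list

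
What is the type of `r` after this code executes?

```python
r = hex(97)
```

hex() returns str representation

str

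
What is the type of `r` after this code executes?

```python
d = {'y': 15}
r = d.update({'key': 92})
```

dict.update() returns None

NoneType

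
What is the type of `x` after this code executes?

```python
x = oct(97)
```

oct() returns str representation

str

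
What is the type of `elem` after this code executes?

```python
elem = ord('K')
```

ord() returns int (Unicode code point)

int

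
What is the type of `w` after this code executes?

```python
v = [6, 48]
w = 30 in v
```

'in' operator returns bool

bool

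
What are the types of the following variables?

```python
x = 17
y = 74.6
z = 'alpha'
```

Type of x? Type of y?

x is int; y is float

int, float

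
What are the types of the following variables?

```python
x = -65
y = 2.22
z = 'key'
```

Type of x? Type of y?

x is int; y is float

int, float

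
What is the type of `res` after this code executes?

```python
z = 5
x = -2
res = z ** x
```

int ** negative int returns float

float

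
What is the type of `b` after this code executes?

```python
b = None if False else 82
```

Ternary: condition is False, else branch (82) taken → int

int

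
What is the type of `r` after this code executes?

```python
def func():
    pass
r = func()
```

A function with no return statement returns None

NoneType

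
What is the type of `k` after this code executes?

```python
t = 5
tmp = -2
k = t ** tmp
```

int ** negative int returns float

float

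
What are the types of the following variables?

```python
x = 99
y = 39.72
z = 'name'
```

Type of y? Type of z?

y is float; z is str

float, str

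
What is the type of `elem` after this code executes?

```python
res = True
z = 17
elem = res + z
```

bool + int returns int (True is 1, so 1 + 17 = 18)

int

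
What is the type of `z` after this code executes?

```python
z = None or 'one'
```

'or' with None returns the other value ('one', str)

str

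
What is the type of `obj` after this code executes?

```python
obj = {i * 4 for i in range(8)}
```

A set comprehension {expr for x in iterable} produces a set

set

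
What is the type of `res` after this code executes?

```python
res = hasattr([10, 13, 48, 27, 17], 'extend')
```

hasattr() returns bool

bool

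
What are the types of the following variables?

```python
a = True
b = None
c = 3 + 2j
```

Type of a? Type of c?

a is bool; c is complex

bool, complex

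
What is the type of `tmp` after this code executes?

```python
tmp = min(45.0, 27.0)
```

min() of floats returns float

float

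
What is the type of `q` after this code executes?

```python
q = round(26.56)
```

round() with no ndigits arg returns int

int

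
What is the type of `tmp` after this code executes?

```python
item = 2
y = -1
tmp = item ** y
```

int ** negative int returns float

float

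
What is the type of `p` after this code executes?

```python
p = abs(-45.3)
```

abs() of float returns float

float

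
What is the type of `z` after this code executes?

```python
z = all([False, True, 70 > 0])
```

all() returns bool

bool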